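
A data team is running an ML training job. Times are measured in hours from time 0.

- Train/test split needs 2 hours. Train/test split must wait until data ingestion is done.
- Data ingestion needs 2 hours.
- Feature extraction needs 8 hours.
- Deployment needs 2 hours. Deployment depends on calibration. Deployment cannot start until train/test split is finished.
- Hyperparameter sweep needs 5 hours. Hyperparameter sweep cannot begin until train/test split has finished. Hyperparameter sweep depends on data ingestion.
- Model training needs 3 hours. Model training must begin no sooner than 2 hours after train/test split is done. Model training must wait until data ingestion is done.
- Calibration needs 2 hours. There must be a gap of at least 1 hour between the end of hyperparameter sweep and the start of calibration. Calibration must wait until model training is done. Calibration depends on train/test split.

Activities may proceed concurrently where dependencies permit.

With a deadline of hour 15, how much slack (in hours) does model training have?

2

Data ingestion can start immediately at hour 0; it finishes at hour 2.
Train/test split waits on data ingestion (finishes hour 2), so it starts at hour 2 and finishes at 2 + 2 = hour 4.
Model training cannot start until train/test split (finishes hour 4, plus 2-hour gap → hour 6); data ingestion (finishes hour 2). The controlling bound is hour 6, so model training finishes at 6 + 3 = hour 9.

Working backward from the deadline:
Deployment must finish by hour 15; it takes 2 hours, so it must start by 15 − 2 = hour 13.
Since deployment (must start by hour 13) depends on it, calibration must finish by hour 13. Backing off its 2-hour duration gives a latest start of hour 11.
Model training has to be done before calibration (must start by hour 11). That means finishing by hour 11, i.e. starting by 11 − 3 = hour 8.
So model training can start as early as hour 6 and as late as hour 8, giving 8 − 6 = 2 hours of slack.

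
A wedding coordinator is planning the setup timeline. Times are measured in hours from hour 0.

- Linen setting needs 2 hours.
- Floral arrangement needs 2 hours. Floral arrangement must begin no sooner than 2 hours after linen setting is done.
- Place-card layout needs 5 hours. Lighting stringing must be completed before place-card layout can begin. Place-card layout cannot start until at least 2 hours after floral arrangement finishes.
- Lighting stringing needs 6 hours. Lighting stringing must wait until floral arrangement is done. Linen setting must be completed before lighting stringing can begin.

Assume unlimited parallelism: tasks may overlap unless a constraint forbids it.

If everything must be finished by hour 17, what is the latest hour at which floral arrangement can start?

Nothing follows place-card layout; the deadline of hour 17 is its only limit. It must start by 17 − 5 = hour 12.
Lighting stringing has to be done before place-card layout (must start by hour 12). That means finishing by hour 12, i.e. starting by 12 − 6 = hour 6.
For floral arrangement: lighting stringing (must start by hour 6); place-card layout (must start by hour 12, minus 2-hour gap → hour 10). The most restrictive is hour 6; with a 2-hour duration, floral arrangement must start by hour 4.

4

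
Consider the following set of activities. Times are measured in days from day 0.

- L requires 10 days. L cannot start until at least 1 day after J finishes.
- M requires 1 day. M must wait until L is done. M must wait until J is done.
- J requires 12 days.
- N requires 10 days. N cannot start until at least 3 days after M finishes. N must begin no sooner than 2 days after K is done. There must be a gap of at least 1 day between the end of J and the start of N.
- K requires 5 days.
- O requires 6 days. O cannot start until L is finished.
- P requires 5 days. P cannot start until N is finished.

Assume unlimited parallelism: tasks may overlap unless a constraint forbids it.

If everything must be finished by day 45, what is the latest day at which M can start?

P has no dependents, so it just needs to finish by day 45. Starting by 45 − 5 = day 40 achieves that.
Since P (must start by day 40) depends on it, N must finish by day 40. Backing off its 10-day duration gives a latest start of day 30.
M must finish before N (must start by day 30, minus 3-day gap → day 27). With a 1-day duration, M must start by 27 − 1 = day 26.

26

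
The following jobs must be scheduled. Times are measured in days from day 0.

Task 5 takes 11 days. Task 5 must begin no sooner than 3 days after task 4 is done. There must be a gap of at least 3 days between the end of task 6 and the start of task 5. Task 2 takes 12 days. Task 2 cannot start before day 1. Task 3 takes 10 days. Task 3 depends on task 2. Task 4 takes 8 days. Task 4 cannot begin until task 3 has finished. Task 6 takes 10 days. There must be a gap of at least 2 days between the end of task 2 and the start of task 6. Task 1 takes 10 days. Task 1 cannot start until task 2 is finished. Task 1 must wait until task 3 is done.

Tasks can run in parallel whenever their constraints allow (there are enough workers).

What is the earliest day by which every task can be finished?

Task 2 waits on its own release at day 1, so it starts at day 1 and finishes at 1 + 12 = day 13.
Task 6 cannot begin until task 2 (finishes day 13, plus 2-day gap → day 15). It runs from day 15 to 15 + 10 = day 25.
Task 3 cannot begin until task 2 (finishes day 13). It runs from day 13 to 13 + 10 = day 23.
After task 3 (finishes day 23), task 4 can start at day 23 and finishes at day 31.
Task 5 needs all of task 4 (finishes day 31, plus 3-day gap → day 34); task 6 (finishes day 25, plus 3-day gap → day 28). That puts its earliest start at day 34; it finishes at 34 + 11 = day 45.
For task 1: task 2 (finishes day 13); task 3 (finishes day 23). Taking the maximum gives a start of day 23, and it finishes at 23 + 10 = day 33.
All tasks are finished once the last one completes. Finish times: Task 1 at 33, Task 2 at 13, Task 3 at 23, Task 4 at 31, Task 5 at 45, Task 6 at 25. The latest is day 45.

45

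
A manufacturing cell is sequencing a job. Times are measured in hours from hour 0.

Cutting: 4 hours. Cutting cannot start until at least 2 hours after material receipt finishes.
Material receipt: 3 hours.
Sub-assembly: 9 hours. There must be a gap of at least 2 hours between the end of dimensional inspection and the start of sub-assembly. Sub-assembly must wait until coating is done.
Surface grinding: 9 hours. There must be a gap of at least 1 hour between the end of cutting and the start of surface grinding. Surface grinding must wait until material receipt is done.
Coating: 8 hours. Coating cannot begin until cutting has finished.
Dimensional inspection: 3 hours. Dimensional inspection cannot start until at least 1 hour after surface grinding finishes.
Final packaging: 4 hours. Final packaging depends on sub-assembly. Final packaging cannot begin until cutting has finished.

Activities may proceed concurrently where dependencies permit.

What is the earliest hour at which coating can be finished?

17

Nothing blocks material receipt, so it runs from hour 0 to hour 3.
Cutting waits on material receipt (finishes hour 3, plus 2-hour gap → hour 5), so it starts at hour 5 and finishes at 5 + 4 = hour 9.
Coating cannot begin until cutting (finishes hour 9). It runs from hour 9 to 9 + 8 = hour 17.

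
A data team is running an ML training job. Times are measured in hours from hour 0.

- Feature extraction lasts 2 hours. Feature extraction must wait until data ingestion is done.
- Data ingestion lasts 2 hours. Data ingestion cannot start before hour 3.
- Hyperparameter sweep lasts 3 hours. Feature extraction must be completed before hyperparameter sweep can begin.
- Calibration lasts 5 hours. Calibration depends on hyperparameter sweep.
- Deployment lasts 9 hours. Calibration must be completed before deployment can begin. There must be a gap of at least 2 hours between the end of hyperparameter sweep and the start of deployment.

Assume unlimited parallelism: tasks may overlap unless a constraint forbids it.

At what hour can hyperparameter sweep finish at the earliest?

10

Data ingestion cannot begin until its own release at hour 3. It runs from hour 3 to 3 + 2 = hour 5.
After data ingestion (finishes hour 5), feature extraction can start at hour 5 and finishes at hour 7.
After feature extraction (finishes hour 7), hyperparameter sweep can start at hour 7 and finishes at hour 10.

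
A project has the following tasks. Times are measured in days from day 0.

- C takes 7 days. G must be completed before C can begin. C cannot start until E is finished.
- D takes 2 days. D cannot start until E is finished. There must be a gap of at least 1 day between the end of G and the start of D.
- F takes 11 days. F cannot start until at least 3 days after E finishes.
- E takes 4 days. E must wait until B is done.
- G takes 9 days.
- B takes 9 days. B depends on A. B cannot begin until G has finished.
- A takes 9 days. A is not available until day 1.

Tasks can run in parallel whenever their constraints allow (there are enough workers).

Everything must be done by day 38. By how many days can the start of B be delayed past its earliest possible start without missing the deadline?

Nothing blocks G, so it runs from day 0 to day 9.
A waits on its own release at day 1, so it starts at day 1 and finishes at 1 + 9 = day 10.
B needs all of A (finishes day 10); G (finishes day 9). That puts its earliest start at day 10; it finishes at 10 + 9 = day 19.

Working backward from the deadline:
C has no dependents, so it just needs to finish by day 38. Starting by 38 − 7 = day 31 achieves that.
D has no dependents, so it just needs to finish by day 38. Starting by 38 − 2 = day 36 achieves that.
Nothing follows F; the deadline of day 38 is its only limit. It must start by 38 − 11 = day 27.
E has several dependents: C (must start by day 31); D (must start by day 36); F (must start by day 27, minus 3-day gap → day 24). The earliest of those limits is day 24, so E must start by 24 − 4 = day 20.
B has to be done before E (must start by day 20). That means finishing by day 20, i.e. starting by 20 − 9 = day 11.
So B can start as early as day 10 and as late as day 11, giving 11 − 10 = 1 day of slack.

1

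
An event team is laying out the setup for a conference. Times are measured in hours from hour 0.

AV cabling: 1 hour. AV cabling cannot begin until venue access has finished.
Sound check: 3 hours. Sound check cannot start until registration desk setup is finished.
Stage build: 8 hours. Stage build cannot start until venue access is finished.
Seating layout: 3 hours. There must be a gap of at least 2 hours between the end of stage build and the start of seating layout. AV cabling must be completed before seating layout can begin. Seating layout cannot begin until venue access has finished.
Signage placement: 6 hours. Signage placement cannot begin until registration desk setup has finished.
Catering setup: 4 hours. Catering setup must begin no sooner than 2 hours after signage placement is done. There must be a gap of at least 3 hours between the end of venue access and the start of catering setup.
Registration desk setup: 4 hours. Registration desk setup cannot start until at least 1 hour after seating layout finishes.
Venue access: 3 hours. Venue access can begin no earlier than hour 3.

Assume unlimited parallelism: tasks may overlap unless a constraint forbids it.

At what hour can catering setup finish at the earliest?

Venue access waits on its own release at hour 3, so it starts at hour 3 and finishes at 3 + 3 = hour 6.
After venue access (finishes hour 6), AV cabling can start at hour 6 and finishes at hour 7.
After venue access (finishes hour 6), stage build can start at hour 6 and finishes at hour 14.
Seating layout cannot start until stage build (finishes hour 14, plus 2-hour gap → hour 16); AV cabling (finishes hour 7); venue access (finishes hour 6). The controlling bound is hour 16, so seating layout finishes at 16 + 3 = hour 19.
Registration desk setup waits on seating layout (finishes hour 19, plus 1-hour gap → hour 20), so it starts at hour 20 and finishes at 20 + 4 = hour 24.
Signage placement waits on registration desk setup (finishes hour 24), so it starts at hour 24 and finishes at 24 + 6 = hour 30.
Catering setup needs all of signage placement (finishes hour 30, plus 2-hour gap → hour 32); venue access (finishes hour 6, plus 3-hour gap → hour 9). That puts its earliest start at hour 32; it finishes at 32 + 4 = hour 36.

36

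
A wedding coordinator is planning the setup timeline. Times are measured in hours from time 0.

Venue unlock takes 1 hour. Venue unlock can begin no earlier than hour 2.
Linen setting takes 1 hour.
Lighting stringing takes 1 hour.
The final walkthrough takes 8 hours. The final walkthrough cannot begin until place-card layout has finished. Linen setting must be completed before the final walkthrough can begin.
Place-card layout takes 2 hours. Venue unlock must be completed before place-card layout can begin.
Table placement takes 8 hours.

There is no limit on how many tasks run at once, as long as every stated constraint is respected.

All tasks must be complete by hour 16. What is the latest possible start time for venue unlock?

Nothing follows the final walkthrough; the deadline of hour 16 is its only limit. It must start by 16 − 8 = hour 8.
Place-card layout feeds into the final walkthrough (must start by hour 8); so place-card layout must finish by hour 8 and therefore start by hour 6.
Venue unlock has to be done before place-card layout (must start by hour 6). That means finishing by hour 6, i.e. starting by 6 − 1 = hour 5.

5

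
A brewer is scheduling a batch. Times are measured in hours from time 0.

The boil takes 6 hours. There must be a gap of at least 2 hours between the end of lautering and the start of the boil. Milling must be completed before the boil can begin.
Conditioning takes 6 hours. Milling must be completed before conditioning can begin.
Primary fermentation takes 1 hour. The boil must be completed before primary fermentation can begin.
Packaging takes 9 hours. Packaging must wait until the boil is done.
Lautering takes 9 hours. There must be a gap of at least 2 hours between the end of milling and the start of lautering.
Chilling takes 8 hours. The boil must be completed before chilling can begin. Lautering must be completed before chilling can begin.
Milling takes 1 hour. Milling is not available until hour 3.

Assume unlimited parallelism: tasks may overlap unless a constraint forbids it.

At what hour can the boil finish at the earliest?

Milling cannot begin until its own release at hour 3. It runs from hour 3 to 3 + 1 = hour 4.
Lautering waits on milling (finishes hour 4, plus 2-hour gap → hour 6), so it starts at hour 6 and finishes at 6 + 9 = hour 15.
For the boil: lautering (finishes hour 15, plus 2-hour gap → hour 17); milling (finishes hour 4). Taking the maximum gives a start of hour 17, and it finishes at 17 + 6 = hour 23.

23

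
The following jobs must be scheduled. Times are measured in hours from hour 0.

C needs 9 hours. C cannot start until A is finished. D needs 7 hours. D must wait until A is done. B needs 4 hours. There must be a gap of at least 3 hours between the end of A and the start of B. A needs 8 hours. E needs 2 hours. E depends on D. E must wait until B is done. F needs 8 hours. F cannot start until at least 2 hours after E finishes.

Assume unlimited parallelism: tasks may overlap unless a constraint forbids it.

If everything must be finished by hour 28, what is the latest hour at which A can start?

F has no dependents, so it just needs to finish by hour 28. Starting by 28 − 8 = hour 20 achieves that.
Since F (must start by hour 20, minus 2-hour gap → hour 18) depends on it, E must finish by hour 18. Backing off its 2-hour duration gives a latest start of hour 16.
B has to be done before E (must start by hour 16). That means finishing by hour 16, i.e. starting by 16 − 4 = hour 12.
C must finish by hour 28; it takes 9 hours, so it must start by 28 − 9 = hour 19.
D feeds into E (must start by hour 16); so D must finish by hour 16 and therefore start by hour 9.
A feeds B (must start by hour 12, minus 3-hour gap → hour 9); C (must start by hour 19); D (must start by hour 9). Taking the minimum, A must finish by hour 9 and start by 9 − 8 = hour 1.

1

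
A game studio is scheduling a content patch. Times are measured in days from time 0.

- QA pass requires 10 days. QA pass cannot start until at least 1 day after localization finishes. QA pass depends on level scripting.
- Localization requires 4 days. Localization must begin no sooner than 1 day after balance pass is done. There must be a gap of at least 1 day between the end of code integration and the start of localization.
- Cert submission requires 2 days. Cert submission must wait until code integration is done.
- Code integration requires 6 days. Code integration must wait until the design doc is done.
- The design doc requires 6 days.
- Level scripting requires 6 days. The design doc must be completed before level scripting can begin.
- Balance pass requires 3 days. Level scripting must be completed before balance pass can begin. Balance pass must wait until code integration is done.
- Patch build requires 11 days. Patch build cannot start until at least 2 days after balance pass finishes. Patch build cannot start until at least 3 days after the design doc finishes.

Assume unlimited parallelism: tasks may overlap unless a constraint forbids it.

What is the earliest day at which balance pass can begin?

12

Nothing blocks the design doc, so it runs from day 0 to day 6.
After the design doc (finishes day 6), code integration can start at day 6 and finishes at day 12.
After the design doc (finishes day 6), level scripting can start at day 6 and finishes at day 12.
Balance pass waits on level scripting (finishes day 12); code integration (finishes day 12). The latest of these is day 12, which is the earliest balance pass can start.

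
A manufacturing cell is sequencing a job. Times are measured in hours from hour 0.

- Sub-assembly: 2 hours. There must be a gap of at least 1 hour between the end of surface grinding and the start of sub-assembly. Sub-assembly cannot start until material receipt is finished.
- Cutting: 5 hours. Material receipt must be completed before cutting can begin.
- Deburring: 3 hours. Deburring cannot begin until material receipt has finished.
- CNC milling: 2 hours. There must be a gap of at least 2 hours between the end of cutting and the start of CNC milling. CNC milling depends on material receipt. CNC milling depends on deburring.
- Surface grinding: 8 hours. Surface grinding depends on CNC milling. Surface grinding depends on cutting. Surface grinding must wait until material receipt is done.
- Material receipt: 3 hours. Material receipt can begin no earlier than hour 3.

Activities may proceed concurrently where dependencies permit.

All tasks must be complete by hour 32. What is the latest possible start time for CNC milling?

19

Sub-assembly must finish by hour 32; it takes 2 hours, so it must start by 32 − 2 = hour 30.
Since sub-assembly (must start by hour 30, minus 1-hour gap → hour 29) depends on it, surface grinding must finish by hour 29. Backing off its 8-hour duration gives a latest start of hour 21.
CNC milling feeds into surface grinding (must start by hour 21); so CNC milling must finish by hour 21 and therefore start by hour 19.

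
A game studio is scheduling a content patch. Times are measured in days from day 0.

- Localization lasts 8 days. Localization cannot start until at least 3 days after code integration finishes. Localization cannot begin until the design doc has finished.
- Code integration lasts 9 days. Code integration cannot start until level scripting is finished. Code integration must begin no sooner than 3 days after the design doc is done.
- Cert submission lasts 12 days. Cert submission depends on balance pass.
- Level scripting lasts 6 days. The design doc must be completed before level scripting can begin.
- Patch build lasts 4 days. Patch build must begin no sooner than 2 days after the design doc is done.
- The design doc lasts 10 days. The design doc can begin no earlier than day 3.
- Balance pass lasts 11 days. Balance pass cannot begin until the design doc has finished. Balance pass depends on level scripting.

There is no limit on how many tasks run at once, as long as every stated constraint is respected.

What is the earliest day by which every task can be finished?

42

The design doc cannot begin until its own release at day 3. It runs from day 3 to 3 + 10 = day 13.
Patch build waits on the design doc (finishes day 13, plus 2-day gap → day 15), so it starts at day 15 and finishes at 15 + 4 = day 19.
After the design doc (finishes day 13), level scripting can start at day 13 and finishes at day 19.
Balance pass needs all of the design doc (finishes day 13); level scripting (finishes day 19). That puts its earliest start at day 19; it finishes at 19 + 11 = day 30.
Cert submission cannot begin until balance pass (finishes day 30). It runs from day 30 to 30 + 12 = day 42.
Code integration needs all of level scripting (finishes day 19); the design doc (finishes day 13, plus 3-day gap → day 16). That puts its earliest start at day 19; it finishes at 19 + 9 = day 28.
For localization: code integration (finishes day 28, plus 3-day gap → day 31); the design doc (finishes day 13). Taking the maximum gives a start of day 31, and it finishes at 31 + 8 = day 39.
All tasks are finished once the last one completes. Finish times: The design doc at 13, Level scripting at 19, Code integration at 28, Balance pass at 30, Localization at 39, Cert submission at 42, Patch build at 19. The latest is day 42.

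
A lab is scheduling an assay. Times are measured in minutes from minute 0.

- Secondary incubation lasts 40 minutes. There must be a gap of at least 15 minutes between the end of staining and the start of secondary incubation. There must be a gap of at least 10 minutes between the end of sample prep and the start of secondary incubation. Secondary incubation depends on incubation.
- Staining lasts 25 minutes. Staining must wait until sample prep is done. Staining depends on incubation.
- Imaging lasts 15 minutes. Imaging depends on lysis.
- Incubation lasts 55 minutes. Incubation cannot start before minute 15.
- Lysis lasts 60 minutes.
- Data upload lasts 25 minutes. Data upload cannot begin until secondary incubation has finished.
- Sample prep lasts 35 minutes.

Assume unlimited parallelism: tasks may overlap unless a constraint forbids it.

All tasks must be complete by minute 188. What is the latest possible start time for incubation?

Data upload must finish by minute 188; it takes 25 minutes, so it must start by 188 − 25 = minute 163.
Secondary incubation must finish before data upload (must start by minute 163). With a 40-minute duration, secondary incubation must start by 163 − 40 = minute 123.
Staining has to be done before secondary incubation (must start by minute 123, minus 15-minute gap → minute 108). That means finishing by minute 108, i.e. starting by 108 − 25 = minute 83.
Incubation must finish in time for staining (must start by minute 83); secondary incubation (must start by minute 123). The tightest is minute 83, so incubation must start by 83 − 55 = minute 28.

28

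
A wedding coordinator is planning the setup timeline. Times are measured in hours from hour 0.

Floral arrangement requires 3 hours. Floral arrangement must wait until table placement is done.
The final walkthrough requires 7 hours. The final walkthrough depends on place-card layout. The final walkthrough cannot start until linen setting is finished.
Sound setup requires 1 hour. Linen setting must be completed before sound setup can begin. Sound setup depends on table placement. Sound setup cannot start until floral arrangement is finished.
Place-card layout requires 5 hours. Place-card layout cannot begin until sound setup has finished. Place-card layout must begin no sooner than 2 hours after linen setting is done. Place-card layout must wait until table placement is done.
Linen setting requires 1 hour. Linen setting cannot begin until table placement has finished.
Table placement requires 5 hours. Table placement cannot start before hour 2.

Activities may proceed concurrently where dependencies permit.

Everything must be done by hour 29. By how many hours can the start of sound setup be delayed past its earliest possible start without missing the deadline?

6

Table placement cannot begin until its own release at hour 2. It runs from hour 2 to 2 + 5 = hour 7.
After table placement (finishes hour 7), floral arrangement can start at hour 7 and finishes at hour 10.
After table placement (finishes hour 7), linen setting can start at hour 7 and finishes at hour 8.
For sound setup: linen setting (finishes hour 8); table placement (finishes hour 7); floral arrangement (finishes hour 10). Taking the maximum gives a start of hour 10, and it finishes at 10 + 1 = hour 11.

Working backward from the deadline:
To finish by hour 29, the final walkthrough (duration 7) must start no later than hour 22.
Since the final walkthrough (must start by hour 22) depends on it, place-card layout must finish by hour 22. Backing off its 5-hour duration gives a latest start of hour 17.
Sound setup feeds into place-card layout (must start by hour 17); so sound setup must finish by hour 17 and therefore start by hour 16.
So sound setup can start as early as hour 10 and as late as hour 16, giving 16 − 10 = 6 hours of slack.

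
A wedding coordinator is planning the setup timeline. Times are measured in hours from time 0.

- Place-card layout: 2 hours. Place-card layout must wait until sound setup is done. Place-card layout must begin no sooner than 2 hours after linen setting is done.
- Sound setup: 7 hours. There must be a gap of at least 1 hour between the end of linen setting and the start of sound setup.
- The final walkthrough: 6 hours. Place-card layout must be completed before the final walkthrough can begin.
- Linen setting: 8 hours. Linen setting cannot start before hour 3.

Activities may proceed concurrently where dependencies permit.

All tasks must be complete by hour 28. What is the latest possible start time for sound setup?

Nothing follows the final walkthrough; the deadline of hour 28 is its only limit. It must start by 28 − 6 = hour 22.
Place-card layout must finish before the final walkthrough (must start by hour 22). With a 2-hour duration, place-card layout must start by 22 − 2 = hour 20.
Sound setup must finish before place-card layout (must start by hour 20). With a 7-hour duration, sound setup must start by 20 − 7 = hour 13.

13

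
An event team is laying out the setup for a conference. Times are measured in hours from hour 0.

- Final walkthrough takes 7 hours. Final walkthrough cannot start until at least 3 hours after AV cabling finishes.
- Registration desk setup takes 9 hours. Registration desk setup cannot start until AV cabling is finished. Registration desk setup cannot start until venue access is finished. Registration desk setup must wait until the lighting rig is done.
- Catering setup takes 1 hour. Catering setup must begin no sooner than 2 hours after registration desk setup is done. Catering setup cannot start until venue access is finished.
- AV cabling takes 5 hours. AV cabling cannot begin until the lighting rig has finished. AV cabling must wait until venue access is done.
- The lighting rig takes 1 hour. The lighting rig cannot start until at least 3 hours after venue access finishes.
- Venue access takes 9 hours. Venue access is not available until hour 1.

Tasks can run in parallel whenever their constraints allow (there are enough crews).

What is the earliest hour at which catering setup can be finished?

After its own release at hour 1, venue access can start at hour 1 and finishes at hour 10.
After venue access (finishes hour 10, plus 3-hour gap → hour 13), the lighting rig can start at hour 13 and finishes at hour 14.
AV cabling has to wait for the lighting rig (finishes hour 14); venue access (finishes hour 10). The latest of these is hour 14, so AV cabling runs hour 14 to 14 + 5 = hour 19.
For registration desk setup: AV cabling (finishes hour 19); venue access (finishes hour 10); the lighting rig (finishes hour 14). Taking the maximum gives a start of hour 19, and it finishes at 19 + 9 = hour 28.
Catering setup has to wait for registration desk setup (finishes hour 28, plus 2-hour gap → hour 30); venue access (finishes hour 10). The latest of these is hour 30, so catering setup runs hour 30 to 30 + 1 = hour 31.

31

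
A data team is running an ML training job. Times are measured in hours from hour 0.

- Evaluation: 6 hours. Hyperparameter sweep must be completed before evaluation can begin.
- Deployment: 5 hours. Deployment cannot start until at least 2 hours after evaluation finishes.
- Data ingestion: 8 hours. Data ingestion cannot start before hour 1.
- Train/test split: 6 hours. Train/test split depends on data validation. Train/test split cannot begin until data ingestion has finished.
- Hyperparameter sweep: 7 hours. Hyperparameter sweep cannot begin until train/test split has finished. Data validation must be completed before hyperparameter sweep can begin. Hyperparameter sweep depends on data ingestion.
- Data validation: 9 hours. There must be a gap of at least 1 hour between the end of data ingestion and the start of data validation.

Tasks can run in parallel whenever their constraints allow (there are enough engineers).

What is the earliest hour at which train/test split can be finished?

After its own release at hour 1, data ingestion can start at hour 1 and finishes at hour 9.
After data ingestion (finishes hour 9, plus 1-hour gap → hour 10), data validation can start at hour 10 and finishes at hour 19.
Train/test split cannot start until data validation (finishes hour 19); data ingestion (finishes hour 9). The controlling bound is hour 19, so train/test split finishes at 19 + 6 = hour 25.

25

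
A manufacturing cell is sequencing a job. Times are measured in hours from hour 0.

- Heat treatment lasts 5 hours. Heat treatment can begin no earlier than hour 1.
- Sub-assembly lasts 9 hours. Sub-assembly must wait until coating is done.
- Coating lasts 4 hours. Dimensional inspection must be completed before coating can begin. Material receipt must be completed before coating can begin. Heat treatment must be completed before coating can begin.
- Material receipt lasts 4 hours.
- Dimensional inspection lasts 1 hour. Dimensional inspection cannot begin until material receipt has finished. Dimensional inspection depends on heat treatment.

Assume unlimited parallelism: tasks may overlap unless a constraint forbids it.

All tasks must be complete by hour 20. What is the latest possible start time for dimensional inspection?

To finish by hour 20, sub-assembly (duration 9) must start no later than hour 11.
Coating must finish before sub-assembly (must start by hour 11). With a 4-hour duration, coating must start by 11 − 4 = hour 7.
Since coating (must start by hour 7) depends on it, dimensional inspection must finish by hour 7. Backing off its 1-hour duration gives a latest start of hour 6.

6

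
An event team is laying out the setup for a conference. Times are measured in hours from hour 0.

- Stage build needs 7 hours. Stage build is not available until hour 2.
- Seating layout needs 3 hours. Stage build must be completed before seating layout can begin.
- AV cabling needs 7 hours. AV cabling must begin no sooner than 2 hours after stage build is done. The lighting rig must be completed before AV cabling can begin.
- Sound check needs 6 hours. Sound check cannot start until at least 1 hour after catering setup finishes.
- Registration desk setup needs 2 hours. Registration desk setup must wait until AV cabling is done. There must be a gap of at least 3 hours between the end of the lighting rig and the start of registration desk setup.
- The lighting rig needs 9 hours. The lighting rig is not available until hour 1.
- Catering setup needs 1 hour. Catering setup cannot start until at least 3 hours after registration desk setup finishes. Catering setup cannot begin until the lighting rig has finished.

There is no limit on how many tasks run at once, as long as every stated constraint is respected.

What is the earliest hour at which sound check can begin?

25

After its own release at hour 1, the lighting rig can start at hour 1 and finishes at hour 10.
After its own release at hour 2, stage build can start at hour 2 and finishes at hour 9.
AV cabling has to wait for stage build (finishes hour 9, plus 2-hour gap → hour 11); the lighting rig (finishes hour 10). The latest of these is hour 11, so AV cabling runs hour 11 to 11 + 7 = hour 18.
For registration desk setup: AV cabling (finishes hour 18); the lighting rig (finishes hour 10, plus 3-hour gap → hour 13). Taking the maximum gives a start of hour 18, and it finishes at 18 + 2 = hour 20.
Catering setup cannot start until registration desk setup (finishes hour 20, plus 3-hour gap → hour 23); the lighting rig (finishes hour 10). The controlling bound is hour 23, so catering setup finishes at 23 + 1 = hour 24.
Sound check waits on catering setup (finishes hour 24, plus 1-hour gap → hour 25), so the earliest it can start is hour 25.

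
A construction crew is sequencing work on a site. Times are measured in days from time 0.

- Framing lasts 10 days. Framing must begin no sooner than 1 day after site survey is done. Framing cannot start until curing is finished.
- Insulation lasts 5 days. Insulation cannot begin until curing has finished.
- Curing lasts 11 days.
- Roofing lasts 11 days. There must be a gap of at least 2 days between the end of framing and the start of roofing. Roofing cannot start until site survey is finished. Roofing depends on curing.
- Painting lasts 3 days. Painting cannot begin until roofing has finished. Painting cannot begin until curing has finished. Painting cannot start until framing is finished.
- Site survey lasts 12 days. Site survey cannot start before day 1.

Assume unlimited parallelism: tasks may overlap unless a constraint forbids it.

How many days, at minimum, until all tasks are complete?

Curing has no prerequisites, so it starts at day 0 and finishes at day 11.
After curing (finishes day 11), insulation can start at day 11 and finishes at day 16.
After its own release at day 1, site survey can start at day 1 and finishes at day 13.
Framing needs all of site survey (finishes day 13, plus 1-day gap → day 14); curing (finishes day 11). That puts its earliest start at day 14; it finishes at 14 + 10 = day 24.
Roofing has to wait for framing (finishes day 24, plus 2-day gap → day 26); site survey (finishes day 13); curing (finishes day 11). The latest of these is day 26, so roofing runs day 26 to 26 + 11 = day 37.
Painting has to wait for roofing (finishes day 37); curing (finishes day 11); framing (finishes day 24). The latest of these is day 37, so painting runs day 37 to 37 + 3 = day 40.
All tasks are finished once the last one completes. Finish times: Site survey at 13, Curing at 11, Framing at 24, Roofing at 37, Insulation at 16, Painting at 40. The latest is day 40.

40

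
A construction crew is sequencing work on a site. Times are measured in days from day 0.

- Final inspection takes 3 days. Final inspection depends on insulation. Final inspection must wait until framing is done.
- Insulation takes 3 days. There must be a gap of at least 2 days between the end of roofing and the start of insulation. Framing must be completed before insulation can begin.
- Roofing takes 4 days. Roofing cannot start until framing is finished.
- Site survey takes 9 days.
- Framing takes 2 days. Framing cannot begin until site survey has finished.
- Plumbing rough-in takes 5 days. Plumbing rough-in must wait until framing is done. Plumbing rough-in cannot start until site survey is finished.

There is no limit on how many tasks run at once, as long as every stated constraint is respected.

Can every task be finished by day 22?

Nothing blocks site survey, so it runs from day 0 to day 9.
After site survey (finishes day 9), framing can start at day 9 and finishes at day 11.
Plumbing rough-in cannot start until framing (finishes day 11); site survey (finishes day 9). The controlling bound is day 11, so plumbing rough-in finishes at 11 + 5 = day 16.
After framing (finishes day 11), roofing can start at day 11 and finishes at day 15.
Insulation cannot start until roofing (finishes day 15, plus 2-day gap → day 17); framing (finishes day 11). The controlling bound is day 17, so insulation finishes at 17 + 3 = day 20.
For final inspection: insulation (finishes day 20); framing (finishes day 11). Taking the maximum gives a start of day 20, and it finishes at 20 + 3 = day 23.
The earliest everything can be done is day 23, which is after the deadline of 22, so it is not possible.

No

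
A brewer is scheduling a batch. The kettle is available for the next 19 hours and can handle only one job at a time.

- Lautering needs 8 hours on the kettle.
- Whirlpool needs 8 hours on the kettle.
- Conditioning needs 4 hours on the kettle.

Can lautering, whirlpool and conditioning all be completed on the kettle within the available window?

Running back to back, the jobs need 8 + 8 + 4 = 20 hours on the kettle.
Since 20 > 19, they cannot all fit.

No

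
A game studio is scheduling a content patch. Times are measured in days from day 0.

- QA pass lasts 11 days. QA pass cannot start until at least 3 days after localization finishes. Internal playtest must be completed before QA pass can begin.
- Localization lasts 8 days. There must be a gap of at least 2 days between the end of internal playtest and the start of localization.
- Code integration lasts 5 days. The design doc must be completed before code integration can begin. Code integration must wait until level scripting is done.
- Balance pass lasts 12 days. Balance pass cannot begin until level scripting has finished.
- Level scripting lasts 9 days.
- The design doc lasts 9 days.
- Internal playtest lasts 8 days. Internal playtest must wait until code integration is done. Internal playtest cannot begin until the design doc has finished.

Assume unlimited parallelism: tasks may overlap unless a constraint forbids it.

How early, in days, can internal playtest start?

Level scripting can start immediately at day 0; it finishes at day 9.
The design doc has no prerequisites, so it starts at day 0 and finishes at day 9.
Code integration has to wait for the design doc (finishes day 9); level scripting (finishes day 9). The latest of these is day 9, so code integration runs day 9 to 9 + 5 = day 14.
Internal playtest waits on code integration (finishes day 14); the design doc (finishes day 9). The latest of these is day 14, which is the earliest internal playtest can start.

14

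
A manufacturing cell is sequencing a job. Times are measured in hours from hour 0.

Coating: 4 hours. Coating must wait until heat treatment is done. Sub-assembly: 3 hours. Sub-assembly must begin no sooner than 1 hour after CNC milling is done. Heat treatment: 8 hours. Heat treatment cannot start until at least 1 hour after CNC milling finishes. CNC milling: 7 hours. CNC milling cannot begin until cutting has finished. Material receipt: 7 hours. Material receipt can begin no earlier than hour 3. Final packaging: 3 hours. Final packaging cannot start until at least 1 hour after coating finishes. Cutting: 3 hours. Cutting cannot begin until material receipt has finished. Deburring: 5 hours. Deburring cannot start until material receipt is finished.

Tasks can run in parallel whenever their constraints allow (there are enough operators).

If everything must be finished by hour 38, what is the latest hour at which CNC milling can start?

14

To finish by hour 38, final packaging (duration 3) must start no later than hour 35.
Coating has to be done before final packaging (must start by hour 35, minus 1-hour gap → hour 34). That means finishing by hour 34, i.e. starting by 34 − 4 = hour 30.
Heat treatment feeds into coating (must start by hour 30); so heat treatment must finish by hour 30 and therefore start by hour 22.
Sub-assembly has no dependents, so it just needs to finish by hour 38. Starting by 38 − 3 = hour 35 achieves that.
CNC milling feeds heat treatment (must start by hour 22, minus 1-hour gap → hour 21); sub-assembly (must start by hour 35, minus 1-hour gap → hour 34). Taking the minimum, CNC milling must finish by hour 21 and start by 21 − 7 = hour 14.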